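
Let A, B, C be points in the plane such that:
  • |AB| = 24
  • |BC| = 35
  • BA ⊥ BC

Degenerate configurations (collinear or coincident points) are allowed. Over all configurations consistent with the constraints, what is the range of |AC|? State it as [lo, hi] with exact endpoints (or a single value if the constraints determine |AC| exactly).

|AB| ∈ {24}
|BC| ∈ {35}
|AC| ∈ {√(1801)}

|AC| = √(1801)  (≈ 42.4382)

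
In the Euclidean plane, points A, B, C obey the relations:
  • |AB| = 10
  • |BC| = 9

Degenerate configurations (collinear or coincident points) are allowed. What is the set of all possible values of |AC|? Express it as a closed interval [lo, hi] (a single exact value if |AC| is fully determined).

|AC| ∈ [1, 19]  (≈ [1.0000, 19.0000])

|AB| ∈ {10}
|BC| ∈ {9}
|AC| ∈ [1, 19]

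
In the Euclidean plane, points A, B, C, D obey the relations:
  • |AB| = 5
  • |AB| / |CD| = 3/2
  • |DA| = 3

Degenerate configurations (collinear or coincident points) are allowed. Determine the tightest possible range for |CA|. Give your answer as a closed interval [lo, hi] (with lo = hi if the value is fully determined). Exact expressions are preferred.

|AB| ∈ {5}
|AD| ∈ {3}
|CD| ∈ {10/3}
|BD| ∈ [2, 8]
|AC| ∈ [1/3, 19/3]
|BC| ∈ [0, 34/3]

|CA| ∈ [1/3, 19/3]  (≈ [0.3333, 6.3333])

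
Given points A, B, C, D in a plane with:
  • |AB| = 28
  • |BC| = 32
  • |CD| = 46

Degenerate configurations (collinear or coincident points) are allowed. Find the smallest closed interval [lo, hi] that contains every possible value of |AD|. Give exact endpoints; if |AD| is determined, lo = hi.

|AB| ∈ {28}
|BC| ∈ {32}
|CD| ∈ {46}
|AC| ∈ [4, 60]
|BD| ∈ [14, 78]
|AD| ∈ [0, 106]

|AD| ∈ [0, 106]  (≈ [0.0000, 106.0000])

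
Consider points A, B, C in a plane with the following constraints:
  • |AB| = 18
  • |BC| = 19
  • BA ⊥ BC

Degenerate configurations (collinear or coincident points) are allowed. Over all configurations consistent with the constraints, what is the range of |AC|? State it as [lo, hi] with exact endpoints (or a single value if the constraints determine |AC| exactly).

|AB| ∈ {18}
|BC| ∈ {19}
|AC| ∈ {√(685)}

|AC| = √(685)  (≈ 26.1725)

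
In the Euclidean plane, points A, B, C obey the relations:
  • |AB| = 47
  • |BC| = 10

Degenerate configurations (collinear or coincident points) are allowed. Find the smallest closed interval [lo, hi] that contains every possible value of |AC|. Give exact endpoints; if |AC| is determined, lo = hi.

|AB| ∈ {47}
|BC| ∈ {10}
|AC| ∈ [37, 57]

|AC| ∈ [37, 57]  (≈ [37.0000, 57.0000])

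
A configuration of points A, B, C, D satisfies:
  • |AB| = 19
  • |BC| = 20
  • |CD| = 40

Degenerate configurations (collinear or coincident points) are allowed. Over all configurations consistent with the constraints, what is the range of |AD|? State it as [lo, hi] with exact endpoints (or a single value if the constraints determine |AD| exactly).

|AD| ∈ [1, 79]  (≈ [1.0000, 79.0000])

|AB| ∈ {19}
|BC| ∈ {20}
|CD| ∈ {40}
|AC| ∈ [1, 39]
|BD| ∈ [20, 60]
|AD| ∈ [1, 79]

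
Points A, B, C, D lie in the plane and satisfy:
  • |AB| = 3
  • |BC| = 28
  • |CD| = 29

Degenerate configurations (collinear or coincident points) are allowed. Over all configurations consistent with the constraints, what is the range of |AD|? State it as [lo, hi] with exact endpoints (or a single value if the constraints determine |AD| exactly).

|AB| ∈ {3}
|BC| ∈ {28}
|CD| ∈ {29}
|AC| ∈ [25, 31]
|BD| ∈ [1, 57]
|AD| ∈ [0, 60]

|AD| ∈ [0, 60]  (≈ [0.0000, 60.0000])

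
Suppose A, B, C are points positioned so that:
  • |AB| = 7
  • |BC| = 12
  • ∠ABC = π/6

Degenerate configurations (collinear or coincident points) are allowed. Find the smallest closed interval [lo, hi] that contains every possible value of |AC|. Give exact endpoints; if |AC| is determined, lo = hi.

|AB| ∈ {7}
|BC| ∈ {12}
|AC| ∈ {√(193 - 84·√(3))}

|AC| = √(193 - 84·√(3))  (≈ 6.8926)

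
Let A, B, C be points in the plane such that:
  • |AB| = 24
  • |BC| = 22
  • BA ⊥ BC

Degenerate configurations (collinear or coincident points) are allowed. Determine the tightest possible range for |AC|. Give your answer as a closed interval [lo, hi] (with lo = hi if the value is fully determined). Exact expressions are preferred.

|AB| ∈ {24}
|BC| ∈ {22}
|AC| ∈ {2·√(265)}

|AC| = 2·√(265)  (≈ 32.5576)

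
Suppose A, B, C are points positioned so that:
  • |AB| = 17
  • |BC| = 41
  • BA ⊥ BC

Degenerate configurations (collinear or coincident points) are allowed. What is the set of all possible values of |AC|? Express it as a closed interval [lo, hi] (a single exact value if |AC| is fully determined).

|AC| = √(1970)  (≈ 44.3847)

|AB| ∈ {17}
|BC| ∈ {41}
|AC| ∈ {√(1970)}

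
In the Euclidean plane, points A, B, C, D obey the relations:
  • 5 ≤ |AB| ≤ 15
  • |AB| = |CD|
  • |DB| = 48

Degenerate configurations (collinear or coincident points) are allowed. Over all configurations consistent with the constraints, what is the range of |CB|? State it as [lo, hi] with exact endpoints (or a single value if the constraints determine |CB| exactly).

|AB| ∈ [5, 15]
|BD| ∈ {48}
|CD| ∈ [5, 15]
|AD| ∈ [33, 63]
|BC| ∈ [33, 63]
|AC| ∈ [18, 78]

|CB| ∈ [33, 63]  (≈ [33.0000, 63.0000])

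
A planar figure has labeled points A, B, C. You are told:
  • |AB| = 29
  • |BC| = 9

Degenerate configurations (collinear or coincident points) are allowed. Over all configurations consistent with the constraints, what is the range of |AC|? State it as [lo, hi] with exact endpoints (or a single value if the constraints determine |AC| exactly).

|AC| ∈ [20, 38]  (≈ [20.0000, 38.0000])

|AB| ∈ {29}
|BC| ∈ {9}
|AC| ∈ [20, 38]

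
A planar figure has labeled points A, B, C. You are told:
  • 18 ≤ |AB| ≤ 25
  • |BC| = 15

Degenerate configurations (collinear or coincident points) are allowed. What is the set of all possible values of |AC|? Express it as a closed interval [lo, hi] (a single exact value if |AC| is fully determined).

|AC| ∈ [3, 40]  (≈ [3.0000, 40.0000])

|AB| ∈ [18, 25]
|BC| ∈ {15}
|AC| ∈ [3, 40]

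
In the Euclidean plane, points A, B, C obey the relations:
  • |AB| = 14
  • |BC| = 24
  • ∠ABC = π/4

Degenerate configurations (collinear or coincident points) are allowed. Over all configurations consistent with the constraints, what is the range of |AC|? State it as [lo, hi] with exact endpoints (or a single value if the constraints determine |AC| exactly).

|AC| = 2·√(193 - 84·√(2))  (≈ 17.2286)

|AB| ∈ {14}
|BC| ∈ {24}
|AC| ∈ {2·√(193 - 84·√(2))}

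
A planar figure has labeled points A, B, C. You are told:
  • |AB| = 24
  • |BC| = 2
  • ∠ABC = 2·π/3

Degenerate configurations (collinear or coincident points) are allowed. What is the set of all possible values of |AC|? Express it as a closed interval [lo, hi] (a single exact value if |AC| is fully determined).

|AC| = 2·√(157)  (≈ 25.0599)

|AB| ∈ {24}
|BC| ∈ {2}
|AC| ∈ {2·√(157)}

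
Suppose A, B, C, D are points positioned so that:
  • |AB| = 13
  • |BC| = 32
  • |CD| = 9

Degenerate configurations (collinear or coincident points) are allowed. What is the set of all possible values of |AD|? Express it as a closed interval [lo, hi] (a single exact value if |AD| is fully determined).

|AB| ∈ {13}
|BC| ∈ {32}
|CD| ∈ {9}
|AC| ∈ [19, 45]
|BD| ∈ [23, 41]
|AD| ∈ [10, 54]

|AD| ∈ [10, 54]  (≈ [10.0000, 54.0000])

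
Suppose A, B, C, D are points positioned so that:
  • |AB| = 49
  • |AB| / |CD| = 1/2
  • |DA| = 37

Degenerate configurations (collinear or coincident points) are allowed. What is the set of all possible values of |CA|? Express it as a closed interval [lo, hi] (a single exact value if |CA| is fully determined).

|AB| ∈ {49}
|AD| ∈ {37}
|CD| ∈ {98}
|BD| ∈ [12, 86]
|AC| ∈ [61, 135]
|BC| ∈ [12, 184]

|CA| ∈ [61, 135]  (≈ [61.0000, 135.0000])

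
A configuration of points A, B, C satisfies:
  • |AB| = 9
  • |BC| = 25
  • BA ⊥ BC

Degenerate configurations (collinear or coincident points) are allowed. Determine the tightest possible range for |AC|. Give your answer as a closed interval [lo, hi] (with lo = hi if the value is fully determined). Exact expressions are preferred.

|AC| = √(706)  (≈ 26.5707)

|AB| ∈ {9}
|BC| ∈ {25}
|AC| ∈ {√(706)}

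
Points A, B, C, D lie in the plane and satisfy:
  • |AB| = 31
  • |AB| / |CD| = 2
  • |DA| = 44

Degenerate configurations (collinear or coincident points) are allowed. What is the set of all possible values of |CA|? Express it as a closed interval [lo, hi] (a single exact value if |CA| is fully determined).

|CA| ∈ [57/2, 119/2]  (≈ [28.5000, 59.5000])

|AB| ∈ {31}
|AD| ∈ {44}
|CD| ∈ {31/2}
|BD| ∈ [13, 75]
|AC| ∈ [57/2, 119/2]
|BC| ∈ [0, 181/2]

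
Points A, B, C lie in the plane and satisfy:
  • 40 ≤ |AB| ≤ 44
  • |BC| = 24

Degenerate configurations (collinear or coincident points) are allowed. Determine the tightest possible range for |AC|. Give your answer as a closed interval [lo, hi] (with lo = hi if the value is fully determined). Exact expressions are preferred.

|AC| ∈ [16, 68]  (≈ [16.0000, 68.0000])

|AB| ∈ [40, 44]
|BC| ∈ {24}
|AC| ∈ [16, 68]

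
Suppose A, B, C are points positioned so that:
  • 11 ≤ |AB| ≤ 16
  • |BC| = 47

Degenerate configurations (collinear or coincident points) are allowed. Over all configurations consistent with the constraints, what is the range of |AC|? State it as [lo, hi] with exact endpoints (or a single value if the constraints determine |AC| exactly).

|AC| ∈ [31, 63]  (≈ [31.0000, 63.0000])

|AB| ∈ [11, 16]
|BC| ∈ {47}
|AC| ∈ [31, 63]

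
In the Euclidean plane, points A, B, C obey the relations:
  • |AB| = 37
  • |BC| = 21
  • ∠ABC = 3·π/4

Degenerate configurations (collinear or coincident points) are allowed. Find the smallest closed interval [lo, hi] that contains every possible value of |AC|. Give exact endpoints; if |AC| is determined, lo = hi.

|AC| = √(777·√(2) + 1810)  (≈ 53.9337)

|AB| ∈ {37}
|BC| ∈ {21}
|AC| ∈ {√(777·√(2) + 1810)}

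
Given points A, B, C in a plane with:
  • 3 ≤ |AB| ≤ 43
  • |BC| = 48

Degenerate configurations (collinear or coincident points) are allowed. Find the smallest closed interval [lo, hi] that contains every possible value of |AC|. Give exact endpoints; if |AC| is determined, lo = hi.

|AC| ∈ [5, 91]  (≈ [5.0000, 91.0000])

|AB| ∈ [3, 43]
|BC| ∈ {48}
|AC| ∈ [5, 91]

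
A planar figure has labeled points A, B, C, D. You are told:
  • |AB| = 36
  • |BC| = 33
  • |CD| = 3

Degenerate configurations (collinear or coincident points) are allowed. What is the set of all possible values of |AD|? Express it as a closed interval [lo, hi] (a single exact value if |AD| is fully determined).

|AB| ∈ {36}
|BC| ∈ {33}
|CD| ∈ {3}
|AC| ∈ [3, 69]
|BD| ∈ [30, 36]
|AD| ∈ [0, 72]

|AD| ∈ [0, 72]  (≈ [0.0000, 72.0000])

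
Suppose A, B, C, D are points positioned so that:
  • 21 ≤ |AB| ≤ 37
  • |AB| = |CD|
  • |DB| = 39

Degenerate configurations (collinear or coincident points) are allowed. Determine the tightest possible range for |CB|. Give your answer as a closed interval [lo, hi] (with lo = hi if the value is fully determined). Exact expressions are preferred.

|AB| ∈ [21, 37]
|BD| ∈ {39}
|CD| ∈ [21, 37]
|AD| ∈ [2, 76]
|BC| ∈ [2, 76]
|AC| ∈ [0, 113]

|CB| ∈ [2, 76]  (≈ [2.0000, 76.0000])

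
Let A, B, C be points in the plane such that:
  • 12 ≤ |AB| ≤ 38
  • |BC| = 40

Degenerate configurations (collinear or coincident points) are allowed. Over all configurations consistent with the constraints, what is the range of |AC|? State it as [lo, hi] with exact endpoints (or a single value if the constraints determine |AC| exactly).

|AB| ∈ [12, 38]
|BC| ∈ {40}
|AC| ∈ [2, 78]

|AC| ∈ [2, 78]  (≈ [2.0000, 78.0000])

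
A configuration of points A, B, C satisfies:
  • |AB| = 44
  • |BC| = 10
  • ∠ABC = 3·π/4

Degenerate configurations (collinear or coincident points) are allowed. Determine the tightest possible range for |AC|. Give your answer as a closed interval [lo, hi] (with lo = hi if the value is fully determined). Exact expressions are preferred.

|AC| = 2·√(110·√(2) + 509)  (≈ 51.5583)

|AB| ∈ {44}
|BC| ∈ {10}
|AC| ∈ {2·√(110·√(2) + 509)}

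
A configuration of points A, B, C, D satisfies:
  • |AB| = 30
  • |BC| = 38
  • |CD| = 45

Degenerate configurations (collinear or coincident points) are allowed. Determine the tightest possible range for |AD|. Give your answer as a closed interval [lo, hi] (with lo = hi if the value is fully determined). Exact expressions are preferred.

|AD| ∈ [0, 113]  (≈ [0.0000, 113.0000])

|AB| ∈ {30}
|BC| ∈ {38}
|CD| ∈ {45}
|AC| ∈ [8, 68]
|BD| ∈ [7, 83]
|AD| ∈ [0, 113]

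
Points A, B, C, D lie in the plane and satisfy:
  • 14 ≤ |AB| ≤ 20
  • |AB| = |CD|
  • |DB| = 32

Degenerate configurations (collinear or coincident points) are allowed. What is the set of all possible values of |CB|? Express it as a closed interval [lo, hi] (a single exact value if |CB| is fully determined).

|CB| ∈ [12, 52]  (≈ [12.0000, 52.0000])

|AB| ∈ [14, 20]
|BD| ∈ {32}
|CD| ∈ [14, 20]
|AD| ∈ [12, 52]
|BC| ∈ [12, 52]
|AC| ∈ [0, 72]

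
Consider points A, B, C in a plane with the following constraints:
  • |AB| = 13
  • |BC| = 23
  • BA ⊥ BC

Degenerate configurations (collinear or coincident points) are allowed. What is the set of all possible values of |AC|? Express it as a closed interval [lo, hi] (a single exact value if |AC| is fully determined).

|AB| ∈ {13}
|BC| ∈ {23}
|AC| ∈ {√(698)}

|AC| = √(698)  (≈ 26.4197)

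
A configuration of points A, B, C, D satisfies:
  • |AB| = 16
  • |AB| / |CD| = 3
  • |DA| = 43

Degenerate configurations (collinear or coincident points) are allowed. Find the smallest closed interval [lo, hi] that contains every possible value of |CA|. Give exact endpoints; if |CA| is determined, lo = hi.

|AB| ∈ {16}
|AD| ∈ {43}
|CD| ∈ {16/3}
|BD| ∈ [27, 59]
|AC| ∈ [113/3, 145/3]
|BC| ∈ [65/3, 193/3]

|CA| ∈ [113/3, 145/3]  (≈ [37.6667, 48.3333])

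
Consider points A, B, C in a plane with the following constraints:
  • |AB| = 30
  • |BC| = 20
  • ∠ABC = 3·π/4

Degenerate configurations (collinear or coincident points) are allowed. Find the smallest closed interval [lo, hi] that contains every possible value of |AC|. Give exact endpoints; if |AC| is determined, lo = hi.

|AC| = 10·√(6·√(2) + 13)  (≈ 46.3522)

|AB| ∈ {30}
|BC| ∈ {20}
|AC| ∈ {10·√(6·√(2) + 13)}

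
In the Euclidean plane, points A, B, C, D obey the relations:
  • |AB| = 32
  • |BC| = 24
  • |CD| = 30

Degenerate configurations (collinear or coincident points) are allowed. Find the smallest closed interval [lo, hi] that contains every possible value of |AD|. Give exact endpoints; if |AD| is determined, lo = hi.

|AD| ∈ [0, 86]  (≈ [0.0000, 86.0000])

|AB| ∈ {32}
|BC| ∈ {24}
|CD| ∈ {30}
|AC| ∈ [8, 56]
|BD| ∈ [6, 54]
|AD| ∈ [0, 86]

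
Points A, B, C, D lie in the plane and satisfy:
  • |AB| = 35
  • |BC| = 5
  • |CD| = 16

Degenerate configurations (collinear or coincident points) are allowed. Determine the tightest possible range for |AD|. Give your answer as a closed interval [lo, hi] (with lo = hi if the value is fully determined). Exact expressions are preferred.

|AD| ∈ [14, 56]  (≈ [14.0000, 56.0000])

|AB| ∈ {35}
|BC| ∈ {5}
|CD| ∈ {16}
|AC| ∈ [30, 40]
|BD| ∈ [11, 21]
|AD| ∈ [14, 56]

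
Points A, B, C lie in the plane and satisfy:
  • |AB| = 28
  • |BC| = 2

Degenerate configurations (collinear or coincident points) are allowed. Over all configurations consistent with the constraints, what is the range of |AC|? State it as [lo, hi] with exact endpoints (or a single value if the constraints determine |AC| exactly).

|AB| ∈ {28}
|BC| ∈ {2}
|AC| ∈ [26, 30]

|AC| ∈ [26, 30]  (≈ [26.0000, 30.0000])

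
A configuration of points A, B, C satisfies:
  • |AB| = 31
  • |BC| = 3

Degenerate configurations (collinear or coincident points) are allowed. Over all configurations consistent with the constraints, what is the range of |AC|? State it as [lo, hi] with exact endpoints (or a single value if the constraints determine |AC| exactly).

|AC| ∈ [28, 34]  (≈ [28.0000, 34.0000])

|AB| ∈ {31}
|BC| ∈ {3}
|AC| ∈ [28, 34]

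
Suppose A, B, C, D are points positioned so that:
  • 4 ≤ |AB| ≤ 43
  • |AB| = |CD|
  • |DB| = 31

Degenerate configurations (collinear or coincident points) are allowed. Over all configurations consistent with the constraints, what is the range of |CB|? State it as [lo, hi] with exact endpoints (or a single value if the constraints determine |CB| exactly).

|AB| ∈ [4, 43]
|BD| ∈ {31}
|CD| ∈ [4, 43]
|AD| ∈ [0, 74]
|BC| ∈ [0, 74]
|AC| ∈ [0, 117]

|CB| ∈ [0, 74]  (≈ [0.0000, 74.0000])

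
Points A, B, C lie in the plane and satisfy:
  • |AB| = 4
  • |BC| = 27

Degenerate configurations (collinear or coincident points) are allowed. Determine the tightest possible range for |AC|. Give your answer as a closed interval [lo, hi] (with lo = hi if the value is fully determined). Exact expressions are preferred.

|AB| ∈ {4}
|BC| ∈ {27}
|AC| ∈ [23, 31]

|AC| ∈ [23, 31]  (≈ [23.0000, 31.0000])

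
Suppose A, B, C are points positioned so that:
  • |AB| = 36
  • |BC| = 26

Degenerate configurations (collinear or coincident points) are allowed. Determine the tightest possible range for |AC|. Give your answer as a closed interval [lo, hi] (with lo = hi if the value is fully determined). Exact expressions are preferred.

|AB| ∈ {36}
|BC| ∈ {26}
|AC| ∈ [10, 62]

|AC| ∈ [10, 62]  (≈ [10.0000, 62.0000])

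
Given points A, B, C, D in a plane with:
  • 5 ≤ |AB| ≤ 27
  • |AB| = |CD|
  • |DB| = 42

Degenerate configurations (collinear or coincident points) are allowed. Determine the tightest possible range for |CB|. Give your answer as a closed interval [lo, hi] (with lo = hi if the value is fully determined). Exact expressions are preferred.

|CB| ∈ [15, 69]  (≈ [15.0000, 69.0000])

|AB| ∈ [5, 27]
|BD| ∈ {42}
|CD| ∈ [5, 27]
|AD| ∈ [15, 69]
|BC| ∈ [15, 69]
|AC| ∈ [0, 96]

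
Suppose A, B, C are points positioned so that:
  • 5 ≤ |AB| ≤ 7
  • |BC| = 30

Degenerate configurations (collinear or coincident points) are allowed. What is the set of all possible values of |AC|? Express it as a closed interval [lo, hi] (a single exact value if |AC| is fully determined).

|AB| ∈ [5, 7]
|BC| ∈ {30}
|AC| ∈ [23, 37]

|AC| ∈ [23, 37]  (≈ [23.0000, 37.0000])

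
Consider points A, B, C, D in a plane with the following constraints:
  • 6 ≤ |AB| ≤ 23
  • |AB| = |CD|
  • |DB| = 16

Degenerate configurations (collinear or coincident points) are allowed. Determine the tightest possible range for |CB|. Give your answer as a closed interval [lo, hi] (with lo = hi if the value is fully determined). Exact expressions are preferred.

|AB| ∈ [6, 23]
|BD| ∈ {16}
|CD| ∈ [6, 23]
|AD| ∈ [0, 39]
|BC| ∈ [0, 39]
|AC| ∈ [0, 62]

|CB| ∈ [0, 39]  (≈ [0.0000, 39.0000])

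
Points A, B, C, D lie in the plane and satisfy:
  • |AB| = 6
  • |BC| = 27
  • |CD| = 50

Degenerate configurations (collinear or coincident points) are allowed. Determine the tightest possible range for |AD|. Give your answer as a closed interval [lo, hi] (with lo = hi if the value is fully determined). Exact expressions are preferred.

|AB| ∈ {6}
|BC| ∈ {27}
|CD| ∈ {50}
|AC| ∈ [21, 33]
|BD| ∈ [23, 77]
|AD| ∈ [17, 83]

|AD| ∈ [17, 83]  (≈ [17.0000, 83.0000])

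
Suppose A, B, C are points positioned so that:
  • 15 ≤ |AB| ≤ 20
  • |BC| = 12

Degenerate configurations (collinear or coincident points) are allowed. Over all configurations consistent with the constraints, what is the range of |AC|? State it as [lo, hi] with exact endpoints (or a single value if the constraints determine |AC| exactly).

|AB| ∈ [15, 20]
|BC| ∈ {12}
|AC| ∈ [3, 32]

|AC| ∈ [3, 32]  (≈ [3.0000, 32.0000])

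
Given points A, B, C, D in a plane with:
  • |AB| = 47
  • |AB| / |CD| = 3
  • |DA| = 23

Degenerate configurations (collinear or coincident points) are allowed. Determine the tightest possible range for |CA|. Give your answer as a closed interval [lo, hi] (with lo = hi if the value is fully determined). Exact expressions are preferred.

|CA| ∈ [22/3, 116/3]  (≈ [7.3333, 38.6667])

|AB| ∈ {47}
|AD| ∈ {23}
|CD| ∈ {47/3}
|BD| ∈ [24, 70]
|AC| ∈ [22/3, 116/3]
|BC| ∈ [25/3, 257/3]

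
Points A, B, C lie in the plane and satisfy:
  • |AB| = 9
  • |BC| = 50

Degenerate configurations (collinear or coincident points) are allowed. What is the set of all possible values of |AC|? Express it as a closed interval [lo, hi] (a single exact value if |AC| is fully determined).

|AB| ∈ {9}
|BC| ∈ {50}
|AC| ∈ [41, 59]

|AC| ∈ [41, 59]  (≈ [41.0000, 59.0000])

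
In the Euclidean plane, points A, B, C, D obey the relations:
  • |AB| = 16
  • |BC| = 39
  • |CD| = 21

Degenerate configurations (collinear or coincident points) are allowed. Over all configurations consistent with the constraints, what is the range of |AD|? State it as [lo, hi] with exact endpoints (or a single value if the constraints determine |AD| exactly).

|AD| ∈ [2, 76]  (≈ [2.0000, 76.0000])

|AB| ∈ {16}
|BC| ∈ {39}
|CD| ∈ {21}
|AC| ∈ [23, 55]
|BD| ∈ [18, 60]
|AD| ∈ [2, 76]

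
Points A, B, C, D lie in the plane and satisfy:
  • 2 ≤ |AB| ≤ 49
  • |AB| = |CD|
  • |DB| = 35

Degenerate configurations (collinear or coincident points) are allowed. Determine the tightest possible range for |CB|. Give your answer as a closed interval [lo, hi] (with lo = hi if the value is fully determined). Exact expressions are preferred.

|AB| ∈ [2, 49]
|BD| ∈ {35}
|CD| ∈ [2, 49]
|AD| ∈ [0, 84]
|BC| ∈ [0, 84]
|AC| ∈ [0, 133]

|CB| ∈ [0, 84]  (≈ [0.0000, 84.0000])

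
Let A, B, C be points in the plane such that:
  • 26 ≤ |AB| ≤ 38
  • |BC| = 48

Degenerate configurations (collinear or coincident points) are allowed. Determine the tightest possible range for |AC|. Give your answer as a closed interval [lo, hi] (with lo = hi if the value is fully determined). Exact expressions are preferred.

|AC| ∈ [10, 86]  (≈ [10.0000, 86.0000])

|AB| ∈ [26, 38]
|BC| ∈ {48}
|AC| ∈ [10, 86]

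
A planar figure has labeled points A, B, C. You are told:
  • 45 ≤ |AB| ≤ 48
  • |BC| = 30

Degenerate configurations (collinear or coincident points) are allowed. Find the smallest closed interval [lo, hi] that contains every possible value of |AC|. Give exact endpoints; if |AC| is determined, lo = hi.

|AC| ∈ [15, 78]  (≈ [15.0000, 78.0000])

|AB| ∈ [45, 48]
|BC| ∈ {30}
|AC| ∈ [15, 78]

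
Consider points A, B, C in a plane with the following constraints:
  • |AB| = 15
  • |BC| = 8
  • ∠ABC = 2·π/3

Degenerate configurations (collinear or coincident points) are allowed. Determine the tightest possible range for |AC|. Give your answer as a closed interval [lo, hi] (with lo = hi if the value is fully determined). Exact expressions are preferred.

|AB| ∈ {15}
|BC| ∈ {8}
|AC| ∈ {√(409)}

|AC| = √(409)  (≈ 20.2237)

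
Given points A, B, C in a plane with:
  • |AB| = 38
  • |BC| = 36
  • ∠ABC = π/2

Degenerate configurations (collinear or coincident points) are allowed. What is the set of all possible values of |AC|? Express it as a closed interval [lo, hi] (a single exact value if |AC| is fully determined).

|AB| ∈ {38}
|BC| ∈ {36}
|AC| ∈ {2·√(685)}

|AC| = 2·√(685)  (≈ 52.3450)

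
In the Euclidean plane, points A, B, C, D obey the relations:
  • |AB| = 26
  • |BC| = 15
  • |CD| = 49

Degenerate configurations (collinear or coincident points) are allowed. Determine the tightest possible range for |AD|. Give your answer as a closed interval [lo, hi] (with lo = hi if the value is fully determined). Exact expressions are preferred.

|AB| ∈ {26}
|BC| ∈ {15}
|CD| ∈ {49}
|AC| ∈ [11, 41]
|BD| ∈ [34, 64]
|AD| ∈ [8, 90]

|AD| ∈ [8, 90]  (≈ [8.0000, 90.0000])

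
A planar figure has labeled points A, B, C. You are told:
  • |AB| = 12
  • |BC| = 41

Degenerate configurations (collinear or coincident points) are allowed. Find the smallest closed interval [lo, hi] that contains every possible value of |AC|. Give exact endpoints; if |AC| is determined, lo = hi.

|AB| ∈ {12}
|BC| ∈ {41}
|AC| ∈ [29, 53]

|AC| ∈ [29, 53]  (≈ [29.0000, 53.0000])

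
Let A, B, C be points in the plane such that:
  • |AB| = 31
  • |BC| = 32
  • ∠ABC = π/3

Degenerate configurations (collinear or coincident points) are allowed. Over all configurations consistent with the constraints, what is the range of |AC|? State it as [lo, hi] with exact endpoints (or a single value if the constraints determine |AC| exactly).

|AB| ∈ {31}
|BC| ∈ {32}
|AC| ∈ {√(993)}

|AC| = √(993)  (≈ 31.5119)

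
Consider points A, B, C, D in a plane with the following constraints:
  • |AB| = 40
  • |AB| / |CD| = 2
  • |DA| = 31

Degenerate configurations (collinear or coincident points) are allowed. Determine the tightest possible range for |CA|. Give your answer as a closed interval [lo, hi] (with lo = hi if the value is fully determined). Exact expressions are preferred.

|CA| ∈ [11, 51]  (≈ [11.0000, 51.0000])

|AB| ∈ {40}
|AD| ∈ {31}
|CD| ∈ {20}
|BD| ∈ [9, 71]
|AC| ∈ [11, 51]
|BC| ∈ [0, 91]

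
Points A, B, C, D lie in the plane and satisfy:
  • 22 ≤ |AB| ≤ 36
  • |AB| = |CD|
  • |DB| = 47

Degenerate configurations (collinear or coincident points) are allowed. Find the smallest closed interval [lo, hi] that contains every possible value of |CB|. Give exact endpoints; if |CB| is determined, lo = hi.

|CB| ∈ [11, 83]  (≈ [11.0000, 83.0000])

|AB| ∈ [22, 36]
|BD| ∈ {47}
|CD| ∈ [22, 36]
|AD| ∈ [11, 83]
|BC| ∈ [11, 83]
|AC| ∈ [0, 119]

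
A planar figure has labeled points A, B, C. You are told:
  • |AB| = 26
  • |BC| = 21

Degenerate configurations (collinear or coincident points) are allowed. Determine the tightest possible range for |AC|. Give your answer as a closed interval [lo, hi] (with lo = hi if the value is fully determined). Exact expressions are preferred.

|AB| ∈ {26}
|BC| ∈ {21}
|AC| ∈ [5, 47]

|AC| ∈ [5, 47]  (≈ [5.0000, 47.0000])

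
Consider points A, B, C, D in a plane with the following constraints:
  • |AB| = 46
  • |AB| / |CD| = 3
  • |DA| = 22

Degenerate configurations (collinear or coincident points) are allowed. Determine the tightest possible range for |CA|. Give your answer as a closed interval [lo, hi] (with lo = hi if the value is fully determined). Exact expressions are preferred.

|AB| ∈ {46}
|AD| ∈ {22}
|CD| ∈ {46/3}
|BD| ∈ [24, 68]
|AC| ∈ [20/3, 112/3]
|BC| ∈ [26/3, 250/3]

|CA| ∈ [20/3, 112/3]  (≈ [6.6667, 37.3333])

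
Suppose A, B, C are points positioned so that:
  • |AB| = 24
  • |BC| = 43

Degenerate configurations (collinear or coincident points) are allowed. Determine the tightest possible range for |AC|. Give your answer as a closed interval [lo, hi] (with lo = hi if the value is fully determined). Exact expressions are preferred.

|AB| ∈ {24}
|BC| ∈ {43}
|AC| ∈ [19, 67]

|AC| ∈ [19, 67]  (≈ [19.0000, 67.0000])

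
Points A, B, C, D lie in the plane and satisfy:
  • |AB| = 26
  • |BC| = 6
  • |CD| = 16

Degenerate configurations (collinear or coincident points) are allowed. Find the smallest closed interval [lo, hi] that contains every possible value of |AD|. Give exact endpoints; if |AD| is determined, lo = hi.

|AD| ∈ [4, 48]  (≈ [4.0000, 48.0000])

|AB| ∈ {26}
|BC| ∈ {6}
|CD| ∈ {16}
|AC| ∈ [20, 32]
|BD| ∈ [10, 22]
|AD| ∈ [4, 48]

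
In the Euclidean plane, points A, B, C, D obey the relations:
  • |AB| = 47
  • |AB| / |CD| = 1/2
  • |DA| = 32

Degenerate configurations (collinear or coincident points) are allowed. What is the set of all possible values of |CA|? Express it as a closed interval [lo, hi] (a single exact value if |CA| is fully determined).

|CA| ∈ [62, 126]  (≈ [62.0000, 126.0000])

|AB| ∈ {47}
|AD| ∈ {32}
|CD| ∈ {94}
|BD| ∈ [15, 79]
|AC| ∈ [62, 126]
|BC| ∈ [15, 173]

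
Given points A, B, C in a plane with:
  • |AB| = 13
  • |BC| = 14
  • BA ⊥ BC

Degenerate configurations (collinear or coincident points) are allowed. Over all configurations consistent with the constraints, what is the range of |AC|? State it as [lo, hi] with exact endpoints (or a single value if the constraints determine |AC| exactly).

|AC| = √(365)  (≈ 19.1050)

|AB| ∈ {13}
|BC| ∈ {14}
|AC| ∈ {√(365)}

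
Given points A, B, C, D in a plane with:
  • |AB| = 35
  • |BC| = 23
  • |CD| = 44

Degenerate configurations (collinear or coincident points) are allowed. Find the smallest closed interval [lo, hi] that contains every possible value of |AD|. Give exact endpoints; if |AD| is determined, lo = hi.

|AD| ∈ [0, 102]  (≈ [0.0000, 102.0000])

|AB| ∈ {35}
|BC| ∈ {23}
|CD| ∈ {44}
|AC| ∈ [12, 58]
|BD| ∈ [21, 67]
|AD| ∈ [0, 102]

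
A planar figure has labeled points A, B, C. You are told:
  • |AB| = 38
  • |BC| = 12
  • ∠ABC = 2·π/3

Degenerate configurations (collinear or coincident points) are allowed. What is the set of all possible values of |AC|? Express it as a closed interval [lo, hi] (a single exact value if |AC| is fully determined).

|AB| ∈ {38}
|BC| ∈ {12}
|AC| ∈ {2·√(511)}

|AC| = 2·√(511)  (≈ 45.2106)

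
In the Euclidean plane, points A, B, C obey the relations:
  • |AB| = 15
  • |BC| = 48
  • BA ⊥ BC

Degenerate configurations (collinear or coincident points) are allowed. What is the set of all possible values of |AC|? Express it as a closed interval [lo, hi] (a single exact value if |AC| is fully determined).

|AC| = 3·√(281)  (≈ 50.2892)

|AB| ∈ {15}
|BC| ∈ {48}
|AC| ∈ {3·√(281)}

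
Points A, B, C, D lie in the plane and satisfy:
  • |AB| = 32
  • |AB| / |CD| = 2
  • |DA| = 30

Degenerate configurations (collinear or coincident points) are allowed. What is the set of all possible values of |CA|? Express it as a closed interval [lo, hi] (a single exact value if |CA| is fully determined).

|AB| ∈ {32}
|AD| ∈ {30}
|CD| ∈ {16}
|BD| ∈ [2, 62]
|AC| ∈ [14, 46]
|BC| ∈ [0, 78]

|CA| ∈ [14, 46]  (≈ [14.0000, 46.0000])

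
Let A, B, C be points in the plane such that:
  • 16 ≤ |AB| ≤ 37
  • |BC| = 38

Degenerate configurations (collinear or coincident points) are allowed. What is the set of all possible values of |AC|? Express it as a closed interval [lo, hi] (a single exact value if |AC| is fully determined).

|AC| ∈ [1, 75]  (≈ [1.0000, 75.0000])

|AB| ∈ [16, 37]
|BC| ∈ {38}
|AC| ∈ [1, 75]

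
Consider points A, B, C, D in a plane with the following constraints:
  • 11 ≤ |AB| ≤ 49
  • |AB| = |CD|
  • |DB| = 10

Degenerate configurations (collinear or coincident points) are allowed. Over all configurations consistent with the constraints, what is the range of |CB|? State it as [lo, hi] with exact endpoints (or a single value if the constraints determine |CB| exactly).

|AB| ∈ [11, 49]
|BD| ∈ {10}
|CD| ∈ [11, 49]
|AD| ∈ [1, 59]
|BC| ∈ [1, 59]
|AC| ∈ [0, 108]

|CB| ∈ [1, 59]  (≈ [1.0000, 59.0000])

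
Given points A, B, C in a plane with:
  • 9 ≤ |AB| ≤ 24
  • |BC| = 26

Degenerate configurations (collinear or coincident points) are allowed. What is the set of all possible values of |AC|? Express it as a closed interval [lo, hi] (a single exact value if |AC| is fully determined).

|AB| ∈ [9, 24]
|BC| ∈ {26}
|AC| ∈ [2, 50]

|AC| ∈ [2, 50]  (≈ [2.0000, 50.0000])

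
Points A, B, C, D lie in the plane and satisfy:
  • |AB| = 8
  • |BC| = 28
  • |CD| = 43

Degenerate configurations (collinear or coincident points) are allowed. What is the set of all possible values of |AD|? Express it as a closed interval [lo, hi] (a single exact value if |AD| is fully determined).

|AB| ∈ {8}
|BC| ∈ {28}
|CD| ∈ {43}
|AC| ∈ [20, 36]
|BD| ∈ [15, 71]
|AD| ∈ [7, 79]

|AD| ∈ [7, 79]  (≈ [7.0000, 79.0000])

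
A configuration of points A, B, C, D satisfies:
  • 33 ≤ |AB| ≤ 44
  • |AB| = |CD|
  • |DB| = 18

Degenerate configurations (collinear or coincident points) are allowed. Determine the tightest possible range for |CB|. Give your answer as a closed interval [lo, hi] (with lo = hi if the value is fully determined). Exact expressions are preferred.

|AB| ∈ [33, 44]
|BD| ∈ {18}
|CD| ∈ [33, 44]
|AD| ∈ [15, 62]
|BC| ∈ [15, 62]
|AC| ∈ [0, 106]

|CB| ∈ [15, 62]  (≈ [15.0000, 62.0000])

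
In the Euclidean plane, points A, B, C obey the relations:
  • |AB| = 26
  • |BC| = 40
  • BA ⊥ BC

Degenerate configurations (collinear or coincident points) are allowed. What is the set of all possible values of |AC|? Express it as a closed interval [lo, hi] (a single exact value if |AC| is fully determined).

|AB| ∈ {26}
|BC| ∈ {40}
|AC| ∈ {2·√(569)}

|AC| = 2·√(569)  (≈ 47.7074)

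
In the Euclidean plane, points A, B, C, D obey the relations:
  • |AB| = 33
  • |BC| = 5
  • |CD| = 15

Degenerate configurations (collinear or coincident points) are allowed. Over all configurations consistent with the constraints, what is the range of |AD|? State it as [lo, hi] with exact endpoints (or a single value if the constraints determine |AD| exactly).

|AB| ∈ {33}
|BC| ∈ {5}
|CD| ∈ {15}
|AC| ∈ [28, 38]
|BD| ∈ [10, 20]
|AD| ∈ [13, 53]

|AD| ∈ [13, 53]  (≈ [13.0000, 53.0000])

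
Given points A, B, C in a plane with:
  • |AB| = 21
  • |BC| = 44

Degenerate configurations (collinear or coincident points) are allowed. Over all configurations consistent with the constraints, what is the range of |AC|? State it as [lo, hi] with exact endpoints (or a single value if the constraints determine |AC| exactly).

|AC| ∈ [23, 65]  (≈ [23.0000, 65.0000])

|AB| ∈ {21}
|BC| ∈ {44}
|AC| ∈ [23, 65]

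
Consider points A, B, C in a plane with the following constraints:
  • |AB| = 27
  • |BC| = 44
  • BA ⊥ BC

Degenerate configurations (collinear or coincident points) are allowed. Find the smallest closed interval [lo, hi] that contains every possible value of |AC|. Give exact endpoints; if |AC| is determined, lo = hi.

|AC| = √(2665)  (≈ 51.6236)

|AB| ∈ {27}
|BC| ∈ {44}
|AC| ∈ {√(2665)}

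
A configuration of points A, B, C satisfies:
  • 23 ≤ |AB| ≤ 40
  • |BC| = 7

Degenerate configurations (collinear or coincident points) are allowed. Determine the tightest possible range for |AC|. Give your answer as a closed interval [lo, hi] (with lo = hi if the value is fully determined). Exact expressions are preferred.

|AB| ∈ [23, 40]
|BC| ∈ {7}
|AC| ∈ [16, 47]

|AC| ∈ [16, 47]  (≈ [16.0000, 47.0000])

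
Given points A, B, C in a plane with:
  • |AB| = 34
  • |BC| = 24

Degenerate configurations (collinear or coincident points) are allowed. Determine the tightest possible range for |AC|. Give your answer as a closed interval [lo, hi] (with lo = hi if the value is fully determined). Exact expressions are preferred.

|AC| ∈ [10, 58]  (≈ [10.0000, 58.0000])

|AB| ∈ {34}
|BC| ∈ {24}
|AC| ∈ [10, 58]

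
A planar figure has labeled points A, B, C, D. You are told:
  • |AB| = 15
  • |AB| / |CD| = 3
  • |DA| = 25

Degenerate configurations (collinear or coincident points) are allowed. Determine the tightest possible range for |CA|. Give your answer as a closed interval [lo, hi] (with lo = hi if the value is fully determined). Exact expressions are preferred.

|CA| ∈ [20, 30]  (≈ [20.0000, 30.0000])

|AB| ∈ {15}
|AD| ∈ {25}
|CD| ∈ {5}
|BD| ∈ [10, 40]
|AC| ∈ [20, 30]
|BC| ∈ [5, 45]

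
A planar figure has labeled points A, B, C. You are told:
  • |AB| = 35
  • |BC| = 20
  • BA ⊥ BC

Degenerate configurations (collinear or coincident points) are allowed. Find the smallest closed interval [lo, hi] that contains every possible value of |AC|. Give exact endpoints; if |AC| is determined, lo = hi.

|AC| = 5·√(65)  (≈ 40.3113)

|AB| ∈ {35}
|BC| ∈ {20}
|AC| ∈ {5·√(65)}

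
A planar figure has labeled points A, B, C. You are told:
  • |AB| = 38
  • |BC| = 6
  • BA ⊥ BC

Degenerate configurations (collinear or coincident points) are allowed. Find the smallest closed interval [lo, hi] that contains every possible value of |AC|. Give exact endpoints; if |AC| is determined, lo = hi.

|AC| = 2·√(370)  (≈ 38.4708)

|AB| ∈ {38}
|BC| ∈ {6}
|AC| ∈ {2·√(370)}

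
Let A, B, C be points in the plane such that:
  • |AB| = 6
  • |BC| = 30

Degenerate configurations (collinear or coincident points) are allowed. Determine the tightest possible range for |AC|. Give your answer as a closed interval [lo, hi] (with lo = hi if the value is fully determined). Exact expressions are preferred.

|AB| ∈ {6}
|BC| ∈ {30}
|AC| ∈ [24, 36]

|AC| ∈ [24, 36]  (≈ [24.0000, 36.0000])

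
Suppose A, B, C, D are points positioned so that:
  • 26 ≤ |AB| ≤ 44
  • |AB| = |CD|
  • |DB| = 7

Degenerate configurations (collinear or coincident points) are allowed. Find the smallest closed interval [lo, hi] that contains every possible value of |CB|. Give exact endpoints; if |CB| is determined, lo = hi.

|CB| ∈ [19, 51]  (≈ [19.0000, 51.0000])

|AB| ∈ [26, 44]
|BD| ∈ {7}
|CD| ∈ [26, 44]
|AD| ∈ [19, 51]
|BC| ∈ [19, 51]
|AC| ∈ [0, 95]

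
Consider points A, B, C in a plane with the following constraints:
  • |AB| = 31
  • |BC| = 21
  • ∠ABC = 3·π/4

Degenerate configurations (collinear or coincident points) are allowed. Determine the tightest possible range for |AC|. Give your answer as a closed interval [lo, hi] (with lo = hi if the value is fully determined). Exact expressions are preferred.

|AC| = √(651·√(2) + 1402)  (≈ 48.1939)

|AB| ∈ {31}
|BC| ∈ {21}
|AC| ∈ {√(651·√(2) + 1402)}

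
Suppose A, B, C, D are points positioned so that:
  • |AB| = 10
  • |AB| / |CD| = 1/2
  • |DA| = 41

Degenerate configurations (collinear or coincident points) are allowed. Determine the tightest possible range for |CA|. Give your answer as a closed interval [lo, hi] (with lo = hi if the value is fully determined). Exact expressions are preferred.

|AB| ∈ {10}
|AD| ∈ {41}
|CD| ∈ {20}
|BD| ∈ [31, 51]
|AC| ∈ [21, 61]
|BC| ∈ [11, 71]

|CA| ∈ [21, 61]  (≈ [21.0000, 61.0000])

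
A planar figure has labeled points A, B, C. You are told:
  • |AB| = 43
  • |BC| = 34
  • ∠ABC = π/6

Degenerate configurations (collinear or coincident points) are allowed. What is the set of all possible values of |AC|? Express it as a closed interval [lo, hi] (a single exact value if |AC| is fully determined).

|AC| = √(3005 - 1462·√(3))  (≈ 21.7426)

|AB| ∈ {43}
|BC| ∈ {34}
|AC| ∈ {√(3005 - 1462·√(3))}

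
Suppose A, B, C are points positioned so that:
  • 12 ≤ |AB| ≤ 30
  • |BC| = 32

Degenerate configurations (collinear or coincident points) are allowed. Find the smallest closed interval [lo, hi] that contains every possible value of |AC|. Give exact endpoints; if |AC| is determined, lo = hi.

|AC| ∈ [2, 62]  (≈ [2.0000, 62.0000])

|AB| ∈ [12, 30]
|BC| ∈ {32}
|AC| ∈ [2, 62]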